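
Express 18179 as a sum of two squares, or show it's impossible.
Not possible

Factorization: 18179 = 7^3 × 53
By Fermat: n is sum of two squares iff every prime p ≡ 3 (mod 4) appears to even power.
Prime(s) ≡ 3 (mod 4) with odd exponent: [(7, 3)]
Therefore 18179 cannot be expressed as a² + b².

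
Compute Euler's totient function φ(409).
408

409 = 409
φ(n) = n × ∏(1 - 1/p) for each prime p dividing n
φ(409) = 409 × (1 - 1/409) = 408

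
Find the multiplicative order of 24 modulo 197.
49

197 is prime, so ord(24) divides φ(197) = 196.
Divisors of 196: 1, 2, 4, 7, 14, 28, 49, 98, 196.
Repeated squaring: 24^1 ≡ 24, 24^2 ≡ 182, 24^4 ≡ 28, 24^8 ≡ 193, 24^16 ≡ 16, 24^32 ≡ 59, 24^64 ≡ 132, 24^128 ≡ 88 (mod 197).
Test 24^d mod 197 for each divisor d in increasing order:
24^1 ≡ 24
24^2 ≡ 182
24^4 ≡ 28
24^7 = 24^4·24^2·24^1 ≡ 164
24^14 = 24^8·24^4·24^2 ≡ 104
24^28 = 24^16·24^8·24^4 ≡ 178
24^49 = 24^32·24^16·24^1 ≡ 1  ← first divisor giving 1
The order is 49.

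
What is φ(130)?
48

130 = 2 × 5 × 13
φ(n) = n × ∏(1 - 1/p) for each prime p dividing n
φ(130) = 130 × (1 - 1/2) × (1 - 1/5) × (1 - 1/13) = 48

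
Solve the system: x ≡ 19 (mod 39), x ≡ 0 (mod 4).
136

Using Chinese Remainder Theorem:
M = 39 × 4 = 156
M1 = 4, M2 = 39
y1 = 4^(-1) mod 39 = 10
y2 = 39^(-1) mod 4 = 3
x = (19×4×10 + 0×39×3) mod 156 = 136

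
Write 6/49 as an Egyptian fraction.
1/9 + 1/89 + 1/9813 + 1/128383479

Greedy algorithm:
6/49: ceiling(49/6) = 9, use 1/9
5/441: ceiling(441/5) = 89, use 1/89
4/39249: ceiling(39249/4) = 9813, use 1/9813
1/128383479: ceiling(128383479/1) = 128383479, use 1/128383479
Result: 6/49 = 1/9 + 1/89 + 1/9813 + 1/128383479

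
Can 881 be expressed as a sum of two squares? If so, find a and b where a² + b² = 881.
16² + 25² (a=16, b=25)

Factorization: 881 = 881
By Fermat: n is sum of two squares iff every prime p ≡ 3 (mod 4) appears to even power.
All primes ≡ 3 (mod 4) appear to even power.
Search a = 0, 1, 2, … for 881 - a² a perfect square: first hit at a = 16: 881 - 256 = 625 = 25².
881 = 16² + 25² = 256 + 625 ✓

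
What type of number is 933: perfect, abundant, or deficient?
deficient

Proper divisors of 933: sum = 1 + 3 + 311 = 315
Since 315 < 933, 933 is deficient.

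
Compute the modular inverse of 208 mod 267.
181

gcd(208, 267) = 1, so the inverse exists.
Extended Euclidean algorithm on (267, 208):
267 = 1 × 208 + 59  ⟹  59 = (1)·267 + (-1)·208
208 = 3 × 59 + 31  ⟹  31 = (-3)·267 + (4)·208
59 = 1 × 31 + 28  ⟹  28 = (4)·267 + (-5)·208
31 = 1 × 28 + 3  ⟹  3 = (-7)·267 + (9)·208
28 = 9 × 3 + 1  ⟹  1 = (67)·267 + (-86)·208
So (-86)·208 ≡ 1 (mod 267), i.e. 208^(-1) ≡ -86 ≡ 181 (mod 267).
Check: 208 × 181 = 37648 ≡ 1 (mod 267)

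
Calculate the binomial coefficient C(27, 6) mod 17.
6

Using Lucas' theorem:
Write n=27 and k=6 in base 17:
n in base 17: [1, 10]
k in base 17: [0, 6]
C(27,6) mod 17 = ∏ C(n_i, k_i) mod 17
Digit binomials (mod 17): C(1,0) = 1; C(10,6) = 210 ≡ 6
Product: 1 × 6 = 6 ≡ 6 (mod 17)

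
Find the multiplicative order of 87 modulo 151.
10

151 is prime, so ord(87) divides φ(151) = 150.
Divisors of 150: 1, 2, 3, 5, 6, 10, 15, 25, 30, 50, 75, 150.
Repeated squaring: 87^1 ≡ 87, 87^2 ≡ 19, 87^4 ≡ 59, 87^8 ≡ 8, 87^16 ≡ 64, 87^32 ≡ 19, 87^64 ≡ 59, 87^128 ≡ 8 (mod 151).
Test 87^d mod 151 for each divisor d in increasing order:
87^1 ≡ 87
87^2 ≡ 19
87^3 = 87^2·87^1 ≡ 143
87^5 = 87^4·87^1 ≡ 150
87^6 = 87^4·87^2 ≡ 64
87^10 = 87^8·87^2 ≡ 1  ← first divisor giving 1
The order is 10.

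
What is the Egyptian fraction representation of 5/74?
1/15 + 1/1110

Greedy algorithm:
5/74: ceiling(74/5) = 15, use 1/15
1/1110: ceiling(1110/1) = 1110, use 1/1110
Result: 5/74 = 1/15 + 1/1110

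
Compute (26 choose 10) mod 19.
0

Using Lucas' theorem:
Write n=26 and k=10 in base 19:
n in base 19: [1, 7]
k in base 19: [0, 10]
C(26,10) mod 19 = ∏ C(n_i, k_i) mod 19
Digit binomials (mod 19): C(1,0) = 1; C(7,10) = 0 (k_i > n_i)
Product: 1 × 0 = 0 ≡ 0 (mod 19)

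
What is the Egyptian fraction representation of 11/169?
1/16 + 1/387 + 1/209290 + 1/109505550960

Greedy algorithm:
11/169: ceiling(169/11) = 16, use 1/16
7/2704: ceiling(2704/7) = 387, use 1/387
5/1046448: ceiling(1046448/5) = 209290, use 1/209290
1/109505550960: ceiling(109505550960/1) = 109505550960, use 1/109505550960
Result: 11/169 = 1/16 + 1/387 + 1/209290 + 1/109505550960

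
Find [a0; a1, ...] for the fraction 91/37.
[2; 2, 5, 1, 2]

Euclidean algorithm steps:
91 = 2 × 37 + 17
37 = 2 × 17 + 3
17 = 5 × 3 + 2
3 = 1 × 2 + 1
2 = 2 × 1 + 0
Continued fraction: [2; 2, 5, 1, 2]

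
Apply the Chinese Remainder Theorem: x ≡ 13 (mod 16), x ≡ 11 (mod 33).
77

Using Chinese Remainder Theorem:
M = 16 × 33 = 528
M1 = 33, M2 = 16
y1 = 33^(-1) mod 16 = 1
y2 = 16^(-1) mod 33 = 31
x = (13×33×1 + 11×16×31) mod 528 = 77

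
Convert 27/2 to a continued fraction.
[13; 2]

Euclidean algorithm steps:
27 = 13 × 2 + 1
2 = 2 × 1 + 0
Continued fraction: [13; 2]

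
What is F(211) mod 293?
156

Matrix identity: Q^n = [[F_(n+1), F_n], [F_n, F_(n-1)]] with Q = [[1,1],[1,0]].
n = 211 = 11010011₂. Square-and-multiply, entries mod 293:
Q^1 = [[1,1],[1,0]]
Q^3 = (Q^1)²·Q = [[3,2],[2,1]]
Q^6 = (Q^3)² = [[13,8],[8,5]]
Q^13 = (Q^6)²·Q = [[84,233],[233,144]]
Q^26 = (Q^13)² = [[108,91],[91,17]]
Q^52 = (Q^26)² = [[21,241],[241,73]]
Q^105 = (Q^52)²·Q = [[15,215],[215,93]]
Q^211 = (Q^105)²·Q = [[229,156],[156,73]]
F_211 mod 293 = Q^211[0][1] = 156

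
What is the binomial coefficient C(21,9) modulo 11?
10

Using Lucas' theorem:
Write n=21 and k=9 in base 11:
n in base 11: [1, 10]
k in base 11: [0, 9]
C(21,9) mod 11 = ∏ C(n_i, k_i) mod 11
Digit binomials (mod 11): C(1,0) = 1; C(10,9) = 10
Product: 1 × 10 = 10 ≡ 10 (mod 11)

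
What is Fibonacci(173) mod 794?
49

Matrix identity: Q^n = [[F_(n+1), F_n], [F_n, F_(n-1)]] with Q = [[1,1],[1,0]].
n = 173 = 10101101₂. Square-and-multiply, entries mod 794:
Q^1 = [[1,1],[1,0]]
Q^2 = (Q^1)² = [[2,1],[1,1]]
Q^5 = (Q^2)²·Q = [[8,5],[5,3]]
Q^10 = (Q^5)² = [[89,55],[55,34]]
Q^21 = (Q^10)²·Q = [[243,624],[624,413]]
Q^43 = (Q^21)²·Q = [[249,609],[609,434]]
Q^86 = (Q^43)² = [[152,685],[685,261]]
Q^173 = (Q^86)²·Q = [[290,49],[49,241]]
F_173 mod 794 = Q^173[0][1] = 49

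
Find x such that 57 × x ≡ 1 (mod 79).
61

gcd(57, 79) = 1, so the inverse exists.
Extended Euclidean algorithm on (79, 57):
79 = 1 × 57 + 22  ⟹  22 = (1)·79 + (-1)·57
57 = 2 × 22 + 13  ⟹  13 = (-2)·79 + (3)·57
22 = 1 × 13 + 9  ⟹  9 = (3)·79 + (-4)·57
13 = 1 × 9 + 4  ⟹  4 = (-5)·79 + (7)·57
9 = 2 × 4 + 1  ⟹  1 = (13)·79 + (-18)·57
So (-18)·57 ≡ 1 (mod 79), i.e. 57^(-1) ≡ -18 ≡ 61 (mod 79).
Check: 57 × 61 = 3477 ≡ 1 (mod 79)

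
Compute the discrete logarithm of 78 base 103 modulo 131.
117

Baby-step giant-step with step n = ⌈√131⌉ = 12.
Baby steps 103^j mod 131 (j:value) for j=0..11: 0:1, 1:103, 2:129, 3:56, 4:4, 5:19, 6:123, 7:93, 8:16, 9:76, 10:99, 11:110.
Giant-step multiplier: 103^(-12) ≡ 103^(130-12) = 103^118 ≡ 43 (mod 131).
Giant steps γ_i = 78·43^i mod 131: γ_0=78, γ_1=79, γ_2=122, γ_3=6, γ_4=127, γ_5=90, γ_6=71, γ_7=40, γ_8=17, γ_9=76 (in table at j=9).
x = i·n + j = 9·12 + 9 = 117.
Check: 103^117 ≡ 78 (mod 131).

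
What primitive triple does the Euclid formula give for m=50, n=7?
(2451, 700, 2549)

Euclid's formula: a = m² - n², b = 2mn, c = m² + n²
m = 50, n = 7
a = 50² - 7² = 2500 - 49 = 2451
b = 2 × 50 × 7 = 700
c = 50² + 7² = 2500 + 49 = 2549
Verification: 2451² + 700² = 6007401 + 490000 = 6497401 = 2549² ✓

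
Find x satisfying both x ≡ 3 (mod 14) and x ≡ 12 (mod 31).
353

Using Chinese Remainder Theorem:
M = 14 × 31 = 434
M1 = 31, M2 = 14
y1 = 31^(-1) mod 14 = 5
y2 = 14^(-1) mod 31 = 20
x = (3×31×5 + 12×14×20) mod 434 = 353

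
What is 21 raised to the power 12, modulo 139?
77

Repeated squaring. Binary of 12 = 1100.
21^1 ≡ 21 (mod 139); 21^2 ≡ 24 (mod 139); 21^4 ≡ 20 (mod 139); 21^8 ≡ 122 (mod 139)
21^12 = 21^4 × 21^8 ≡ 77 (mod 139)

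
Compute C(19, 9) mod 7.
6

Using Lucas' theorem:
Write n=19 and k=9 in base 7:
n in base 7: [2, 5]
k in base 7: [1, 2]
C(19,9) mod 7 = ∏ C(n_i, k_i) mod 7
Digit binomials (mod 7): C(2,1) = 2; C(5,2) = 10 ≡ 3
Product: 2 × 3 = 6 ≡ 6 (mod 7)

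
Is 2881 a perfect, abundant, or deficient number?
deficient

Proper divisors of 2881: sum = 1 + 43 + 67 = 111
Since 111 < 2881, 2881 is deficient.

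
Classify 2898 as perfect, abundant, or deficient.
abundant

Proper divisors of 2898: sum = 1 + 2 + 3 + 6 + 7 + 9 + 14 + 18 + ... + 414 + 483 + 966 + 1449 (23 divisors) = 4590
Since 4590 > 2898, 2898 is abundant.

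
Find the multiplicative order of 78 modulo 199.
22

199 is prime, so ord(78) divides φ(199) = 198.
Divisors of 198: 1, 2, 3, 6, 9, 11, 18, 22, 33, 66, 99, 198.
Repeated squaring: 78^1 ≡ 78, 78^2 ≡ 114, 78^4 ≡ 61, 78^8 ≡ 139, 78^16 ≡ 18, 78^32 ≡ 125, 78^64 ≡ 103, 78^128 ≡ 62 (mod 199).
Test 78^d mod 199 for each divisor d in increasing order:
78^1 ≡ 78
78^2 ≡ 114
78^3 = 78^2·78^1 ≡ 136
78^6 = 78^4·78^2 ≡ 188
78^9 = 78^8·78^1 ≡ 96
78^11 = 78^8·78^2·78^1 ≡ 198
78^18 = 78^16·78^2 ≡ 62
78^22 = 78^16·78^4·78^2 ≡ 1  ← first divisor giving 1
The order is 22.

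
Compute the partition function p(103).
271248950

p(n) counts ways to write n as a sum of positive integers (order ignored).
Euler's pentagonal recurrence: p(k) = p(k-1) + p(k-2) - p(k-5) - p(k-7) + p(k-12) + p(k-15) - ... (offsets j(3j∓1)/2, signs ++--, p(0)=1, p(<0)=0).
DP table for k = 0..102: p(0)=1, p(1)=1, p(2)=2, p(3)=3, p(4)=5, p(5)=7, p(6)=11, p(7)=15, p(8)=22, p(9)=30, p(10)=42, p(11)=56, p(12)=77, p(13)=101, p(14)=135, p(15)=176, p(16)=231, p(17)=297, p(18)=385, p(19)=490, p(20)=627, p(21)=792, p(22)=1002, p(23)=1255, p(24)=1575, p(25)=1958, p(26)=2436, p(27)=3010, p(28)=3718, p(29)=4565, p(30)=5604, p(31)=6842, p(32)=8349, p(33)=10143, p(34)=12310, p(35)=14883, p(36)=17977, p(37)=21637, p(38)=26015, p(39)=31185, p(40)=37338, p(41)=44583, p(42)=53174, p(43)=63261, p(44)=75175, p(45)=89134, p(46)=105558, p(47)=124754, p(48)=147273, p(49)=173525, p(50)=204226, p(51)=239943, p(52)=281589, p(53)=329931, p(54)=386155, p(55)=451276, p(56)=526823, p(57)=614154, p(58)=715220, p(59)=831820, p(60)=966467, p(61)=1121505, p(62)=1300156, p(63)=1505499, p(64)=1741630, p(65)=2012558, p(66)=2323520, p(67)=2679689, p(68)=3087735, p(69)=3554345, p(70)=4087968, p(71)=4697205, p(72)=5392783, p(73)=6185689, p(74)=7089500, p(75)=8118264, p(76)=9289091, p(77)=10619863, p(78)=12132164, p(79)=13848650, p(80)=15796476, p(81)=18004327, p(82)=20506255, p(83)=23338469, p(84)=26543660, p(85)=30167357, p(86)=34262962, p(87)=38887673, p(88)=44108109, p(89)=49995925, p(90)=56634173, p(91)=64112359, p(92)=72533807, p(93)=82010177, p(94)=92669720, p(95)=104651419, p(96)=118114304, p(97)=133230930, p(98)=150198136, p(99)=169229875, p(100)=190569292, p(101)=214481126, p(102)=241265379.
Final step: p(103) = p(102) + p(101) - p(98) - p(96) + p(91) + p(88) - p(81) - p(77) + p(68) + p(63) - p(52) - p(46) + p(33) + p(26) - p(11) - p(3)
= 241265379 + 214481126 - 150198136 - 118114304 + 64112359 + 44108109 - 18004327 - 10619863 + 3087735 + 1505499 - 281589 - 105558 + 10143 + 2436 - 56 - 3
= 271248950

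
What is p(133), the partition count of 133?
7346629512

p(n) counts ways to write n as a sum of positive integers (order ignored).
Euler's pentagonal recurrence: p(k) = p(k-1) + p(k-2) - p(k-5) - p(k-7) + p(k-12) + p(k-15) - ... (offsets j(3j∓1)/2, signs ++--, p(0)=1, p(<0)=0).
DP table for k = 0..132: p(0)=1, p(1)=1, p(2)=2, p(3)=3, p(4)=5, p(5)=7, p(6)=11, p(7)=15, p(8)=22, p(9)=30, p(10)=42, p(11)=56, p(12)=77, p(13)=101, p(14)=135, p(15)=176, p(16)=231, p(17)=297, p(18)=385, p(19)=490, p(20)=627, p(21)=792, p(22)=1002, p(23)=1255, p(24)=1575, p(25)=1958, p(26)=2436, p(27)=3010, p(28)=3718, p(29)=4565, p(30)=5604, p(31)=6842, p(32)=8349, p(33)=10143, p(34)=12310, p(35)=14883, p(36)=17977, p(37)=21637, p(38)=26015, p(39)=31185, p(40)=37338, p(41)=44583, p(42)=53174, p(43)=63261, p(44)=75175, p(45)=89134, p(46)=105558, p(47)=124754, p(48)=147273, p(49)=173525, p(50)=204226, p(51)=239943, p(52)=281589, p(53)=329931, p(54)=386155, p(55)=451276, p(56)=526823, p(57)=614154, p(58)=715220, p(59)=831820, p(60)=966467, p(61)=1121505, p(62)=1300156, p(63)=1505499, p(64)=1741630, p(65)=2012558, p(66)=2323520, p(67)=2679689, p(68)=3087735, p(69)=3554345, p(70)=4087968, p(71)=4697205, p(72)=5392783, p(73)=6185689, p(74)=7089500, p(75)=8118264, p(76)=9289091, p(77)=10619863, p(78)=12132164, p(79)=13848650, p(80)=15796476, p(81)=18004327, p(82)=20506255, p(83)=23338469, p(84)=26543660, p(85)=30167357, p(86)=34262962, p(87)=38887673, p(88)=44108109, p(89)=49995925, p(90)=56634173, p(91)=64112359, p(92)=72533807, p(93)=82010177, p(94)=92669720, p(95)=104651419, p(96)=118114304, p(97)=133230930, p(98)=150198136, p(99)=169229875, p(100)=190569292, p(101)=214481126, p(102)=241265379, p(103)=271248950, p(104)=304801365, p(105)=342325709, p(106)=384276336, p(107)=431149389, p(108)=483502844, p(109)=541946240, p(110)=607163746, p(111)=679903203, p(112)=761002156, p(113)=851376628, p(114)=952050665, p(115)=1064144451, p(116)=1188908248, p(117)=1327710076, p(118)=1482074143, p(119)=1653668665, p(120)=1844349560, p(121)=2056148051, p(122)=2291320912, p(123)=2552338241, p(124)=2841940500, p(125)=3163127352, p(126)=3519222692, p(127)=3913864295, p(128)=4351078600, p(129)=4835271870, p(130)=5371315400, p(131)=5964539504, p(132)=6620830889.
Final step: p(133) = p(132) + p(131) - p(128) - p(126) + p(121) + p(118) - p(111) - p(107) + p(98) + p(93) - p(82) - p(76) + p(63) + p(56) - p(41) - p(33) + p(16) + p(7)
= 6620830889 + 5964539504 - 4351078600 - 3519222692 + 2056148051 + 1482074143 - 679903203 - 431149389 + 150198136 + 82010177 - 20506255 - 9289091 + 1505499 + 526823 - 44583 - 10143 + 231 + 15
= 7346629512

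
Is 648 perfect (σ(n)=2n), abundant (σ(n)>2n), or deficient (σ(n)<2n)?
abundant

Proper divisors of 648: sum = 1 + 2 + 3 + 4 + 6 + 8 + 9 + 12 + ... + 108 + 162 + 216 + 324 (19 divisors) = 1167
Since 1167 > 648, 648 is abundant.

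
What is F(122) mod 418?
111

Matrix identity: Q^n = [[F_(n+1), F_n], [F_n, F_(n-1)]] with Q = [[1,1],[1,0]].
n = 122 = 1111010₂. Square-and-multiply, entries mod 418:
Q^1 = [[1,1],[1,0]]
Q^3 = (Q^1)²·Q = [[3,2],[2,1]]
Q^7 = (Q^3)²·Q = [[21,13],[13,8]]
Q^15 = (Q^7)²·Q = [[151,192],[192,377]]
Q^30 = (Q^15)² = [[309,220],[220,89]]
Q^61 = (Q^30)²·Q = [[287,89],[89,198]]
Q^122 = (Q^61)² = [[2,111],[111,309]]
F_122 mod 418 = Q^122[0][1] = 111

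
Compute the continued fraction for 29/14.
[2; 14]

Euclidean algorithm steps:
29 = 2 × 14 + 1
14 = 14 × 1 + 0
Continued fraction: [2; 14]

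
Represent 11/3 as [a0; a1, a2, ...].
[3; 1, 2]

Euclidean algorithm steps:
11 = 3 × 3 + 2
3 = 1 × 2 + 1
2 = 2 × 1 + 0
Continued fraction: [3; 1, 2]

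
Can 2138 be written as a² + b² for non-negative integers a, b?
17² + 43² (a=17, b=43)

Factorization: 2138 = 2 × 1069
By Fermat: n is sum of two squares iff every prime p ≡ 3 (mod 4) appears to even power.
All primes ≡ 3 (mod 4) appear to even power.
Search a = 0, 1, 2, … for 2138 - a² a perfect square: first hit at a = 17: 2138 - 289 = 1849 = 43².
2138 = 17² + 43² = 289 + 1849 ✓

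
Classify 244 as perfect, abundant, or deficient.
deficient

Proper divisors of 244: sum = 1 + 2 + 4 + 61 + 122 = 190
Since 190 < 244, 244 is deficient.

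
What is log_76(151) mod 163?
4

Baby-step giant-step with step n = ⌈√163⌉ = 13.
Baby steps 76^j mod 163 (j:value) for j=0..12: 0:1, 1:76, 2:71, 3:17, 4:151, 5:66, 6:126, 7:122, 8:144, 9:23, 10:118, 11:3, 12:65.
h = 151 is already in the table at j=4, so x = 4.
Check: 76^4 ≡ 151 (mod 163).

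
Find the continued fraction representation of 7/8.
[0; 1, 7]

Euclidean algorithm steps:
7 = 0 × 8 + 7
8 = 1 × 7 + 1
7 = 7 × 1 + 0
Continued fraction: [0; 1, 7]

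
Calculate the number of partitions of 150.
40853235313

p(n) counts ways to write n as a sum of positive integers (order ignored).
Euler's pentagonal recurrence: p(k) = p(k-1) + p(k-2) - p(k-5) - p(k-7) + p(k-12) + p(k-15) - ... (offsets j(3j∓1)/2, signs ++--, p(0)=1, p(<0)=0).
DP table for k = 0..149: p(0)=1, p(1)=1, p(2)=2, p(3)=3, p(4)=5, p(5)=7, p(6)=11, p(7)=15, p(8)=22, p(9)=30, p(10)=42, p(11)=56, p(12)=77, p(13)=101, p(14)=135, p(15)=176, p(16)=231, p(17)=297, p(18)=385, p(19)=490, p(20)=627, p(21)=792, p(22)=1002, p(23)=1255, p(24)=1575, p(25)=1958, p(26)=2436, p(27)=3010, p(28)=3718, p(29)=4565, p(30)=5604, p(31)=6842, p(32)=8349, p(33)=10143, p(34)=12310, p(35)=14883, p(36)=17977, p(37)=21637, p(38)=26015, p(39)=31185, p(40)=37338, p(41)=44583, p(42)=53174, p(43)=63261, p(44)=75175, p(45)=89134, p(46)=105558, p(47)=124754, p(48)=147273, p(49)=173525, p(50)=204226, p(51)=239943, p(52)=281589, p(53)=329931, p(54)=386155, p(55)=451276, p(56)=526823, p(57)=614154, p(58)=715220, p(59)=831820, p(60)=966467, p(61)=1121505, p(62)=1300156, p(63)=1505499, p(64)=1741630, p(65)=2012558, p(66)=2323520, p(67)=2679689, p(68)=3087735, p(69)=3554345, p(70)=4087968, p(71)=4697205, p(72)=5392783, p(73)=6185689, p(74)=7089500, p(75)=8118264, p(76)=9289091, p(77)=10619863, p(78)=12132164, p(79)=13848650, p(80)=15796476, p(81)=18004327, p(82)=20506255, p(83)=23338469, p(84)=26543660, p(85)=30167357, p(86)=34262962, p(87)=38887673, p(88)=44108109, p(89)=49995925, p(90)=56634173, p(91)=64112359, p(92)=72533807, p(93)=82010177, p(94)=92669720, p(95)=104651419, p(96)=118114304, p(97)=133230930, p(98)=150198136, p(99)=169229875, p(100)=190569292, p(101)=214481126, p(102)=241265379, p(103)=271248950, p(104)=304801365, p(105)=342325709, p(106)=384276336, p(107)=431149389, p(108)=483502844, p(109)=541946240, p(110)=607163746, p(111)=679903203, p(112)=761002156, p(113)=851376628, p(114)=952050665, p(115)=1064144451, p(116)=1188908248, p(117)=1327710076, p(118)=1482074143, p(119)=1653668665, p(120)=1844349560, p(121)=2056148051, p(122)=2291320912, p(123)=2552338241, p(124)=2841940500, p(125)=3163127352, p(126)=3519222692, p(127)=3913864295, p(128)=4351078600, p(129)=4835271870, p(130)=5371315400, p(131)=5964539504, p(132)=6620830889, p(133)=7346629512, p(134)=8149040695, p(135)=9035836076, p(136)=10015581680, p(137)=11097645016, p(138)=12292341831, p(139)=13610949895, p(140)=15065878135, p(141)=16670689208, p(142)=18440293320, p(143)=20390982757, p(144)=22540654445, p(145)=24908858009, p(146)=27517052599, p(147)=30388671978, p(148)=33549419497, p(149)=37027355200.
Final step: p(150) = p(149) + p(148) - p(145) - p(143) + p(138) + p(135) - p(128) - p(124) + p(115) + p(110) - p(99) - p(93) + p(80) + p(73) - p(58) - p(50) + p(33) + p(24) - p(5)
= 37027355200 + 33549419497 - 24908858009 - 20390982757 + 12292341831 + 9035836076 - 4351078600 - 2841940500 + 1064144451 + 607163746 - 169229875 - 82010177 + 15796476 + 6185689 - 715220 - 204226 + 10143 + 1575 - 7
= 40853235313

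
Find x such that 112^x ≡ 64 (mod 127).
108

Baby-step giant-step with step n = ⌈√127⌉ = 12.
Baby steps 112^j mod 127 (j:value) for j=0..11: 0:1, 1:112, 2:98, 3:54, 4:79, 5:85, 6:122, 7:75, 8:18, 9:111, 10:113, 11:83.
Giant-step multiplier: 112^(-12) ≡ 112^(126-12) = 112^114 ≡ 61 (mod 127).
Giant steps γ_i = 64·61^i mod 127: γ_0=64, γ_1=94, γ_2=19, γ_3=16, γ_4=87, γ_5=100, γ_6=4, γ_7=117, γ_8=25, γ_9=1 (in table at j=0).
x = i·n + j = 9·12 + 0 = 108.
Check: 112^108 ≡ 64 (mod 127).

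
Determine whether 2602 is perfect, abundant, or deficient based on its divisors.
deficient

Proper divisors of 2602: sum = 1 + 2 + 1301 = 1304
Since 1304 < 2602, 2602 is deficient.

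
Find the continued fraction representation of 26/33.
[0; 1, 3, 1, 2, 2]

Euclidean algorithm steps:
26 = 0 × 33 + 26
33 = 1 × 26 + 7
26 = 3 × 7 + 5
7 = 1 × 5 + 2
5 = 2 × 2 + 1
2 = 2 × 1 + 0
Continued fraction: [0; 1, 3, 1, 2, 2]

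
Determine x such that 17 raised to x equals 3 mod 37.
14

Baby-step giant-step with step n = ⌈√37⌉ = 7.
Baby steps 17^j mod 37 (j:value) for j=0..6: 0:1, 1:17, 2:30, 3:29, 4:12, 5:19, 6:27.
Giant-step multiplier: 17^(-7) ≡ 17^(36-7) = 17^29 ≡ 5 (mod 37).
Giant steps γ_i = 3·5^i mod 37: γ_0=3, γ_1=15, γ_2=1 (in table at j=0).
x = i·n + j = 2·7 + 0 = 14.
Check: 17^14 ≡ 3 (mod 37).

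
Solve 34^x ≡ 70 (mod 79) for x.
11

Baby-step giant-step with step n = ⌈√79⌉ = 9.
Baby steps 34^j mod 79 (j:value) for j=0..8: 0:1, 1:34, 2:50, 3:41, 4:51, 5:75, 6:22, 7:37, 8:73.
Giant-step multiplier: 34^(-9) ≡ 34^(78-9) = 34^69 ≡ 12 (mod 79).
Giant steps γ_i = 70·12^i mod 79: γ_0=70, γ_1=50 (in table at j=2).
x = i·n + j = 1·9 + 2 = 11.
Check: 34^11 ≡ 70 (mod 79).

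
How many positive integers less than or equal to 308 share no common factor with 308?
120

308 = 2^2 × 7 × 11
φ(n) = n × ∏(1 - 1/p) for each prime p dividing n
φ(308) = 308 × (1 - 1/2) × (1 - 1/7) × (1 - 1/11) = 120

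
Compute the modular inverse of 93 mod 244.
21

gcd(93, 244) = 1, so the inverse exists.
Extended Euclidean algorithm on (244, 93):
244 = 2 × 93 + 58  ⟹  58 = (1)·244 + (-2)·93
93 = 1 × 58 + 35  ⟹  35 = (-1)·244 + (3)·93
58 = 1 × 35 + 23  ⟹  23 = (2)·244 + (-5)·93
35 = 1 × 23 + 12  ⟹  12 = (-3)·244 + (8)·93
23 = 1 × 12 + 11  ⟹  11 = (5)·244 + (-13)·93
12 = 1 × 11 + 1  ⟹  1 = (-8)·244 + (21)·93
So (21)·93 ≡ 1 (mod 244), i.e. 93^(-1) ≡ 21 (mod 244).
Check: 93 × 21 = 1953 ≡ 1 (mod 244)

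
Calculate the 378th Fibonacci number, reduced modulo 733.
631

Matrix identity: Q^n = [[F_(n+1), F_n], [F_n, F_(n-1)]] with Q = [[1,1],[1,0]].
n = 378 = 101111010₂. Square-and-multiply, entries mod 733:
Q^1 = [[1,1],[1,0]]
Q^2 = (Q^1)² = [[2,1],[1,1]]
Q^5 = (Q^2)²·Q = [[8,5],[5,3]]
Q^11 = (Q^5)²·Q = [[144,89],[89,55]]
Q^23 = (Q^11)²·Q = [[189,70],[70,119]]
Q^47 = (Q^23)²·Q = [[609,306],[306,303]]
Q^94 = (Q^47)² = [[528,532],[532,729]]
Q^189 = (Q^94)²·Q = [[558,330],[330,228]]
Q^378 = (Q^189)² = [[255,631],[631,357]]
F_378 mod 733 = Q^378[0][1] = 631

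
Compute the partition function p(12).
77

p(n) counts ways to write n as a sum of positive integers (order ignored).
Euler's pentagonal recurrence: p(k) = p(k-1) + p(k-2) - p(k-5) - p(k-7) + p(k-12) + p(k-15) - ... (offsets j(3j∓1)/2, signs ++--, p(0)=1, p(<0)=0).
DP table for k = 0..11: p(0)=1, p(1)=1, p(2)=2, p(3)=3, p(4)=5, p(5)=7, p(6)=11, p(7)=15, p(8)=22, p(9)=30, p(10)=42, p(11)=56.
Final step: p(12) = p(11) + p(10) - p(7) - p(5) + p(0)
= 56 + 42 - 15 - 7 + 1
= 77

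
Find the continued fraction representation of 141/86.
[1; 1, 1, 1, 3, 2, 3]

Euclidean algorithm steps:
141 = 1 × 86 + 55
86 = 1 × 55 + 31
55 = 1 × 31 + 24
31 = 1 × 24 + 7
24 = 3 × 7 + 3
7 = 2 × 3 + 1
3 = 3 × 1 + 0
Continued fraction: [1; 1, 1, 1, 3, 2, 3]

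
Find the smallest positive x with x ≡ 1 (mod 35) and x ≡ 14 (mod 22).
36

Using Chinese Remainder Theorem:
M = 35 × 22 = 770
M1 = 22, M2 = 35
y1 = 22^(-1) mod 35 = 8
y2 = 35^(-1) mod 22 = 17
x = (1×22×8 + 14×35×17) mod 770 = 36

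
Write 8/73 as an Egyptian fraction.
1/10 + 1/105 + 1/15330

Greedy algorithm:
8/73: ceiling(73/8) = 10, use 1/10
7/730: ceiling(730/7) = 105, use 1/105
1/15330: ceiling(15330/1) = 15330, use 1/15330
Result: 8/73 = 1/10 + 1/105 + 1/15330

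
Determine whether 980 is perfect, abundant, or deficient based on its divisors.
abundant

Proper divisors of 980: sum = 1 + 2 + 4 + 5 + 7 + 10 + 14 + 20 + ... + 140 + 196 + 245 + 490 (17 divisors) = 1414
Since 1414 > 980, 980 is abundant.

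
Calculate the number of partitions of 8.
22

p(n) counts ways to write n as a sum of positive integers (order ignored).
Examples: 8; 7 + 1; 6 + 2; 6 + 1 + 1; 5 + 3; ... (22 total)
p(8) = 22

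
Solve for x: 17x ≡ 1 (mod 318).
131

gcd(17, 318) = 1, so the inverse exists.
Extended Euclidean algorithm on (318, 17):
318 = 18 × 17 + 12  ⟹  12 = (1)·318 + (-18)·17
17 = 1 × 12 + 5  ⟹  5 = (-1)·318 + (19)·17
12 = 2 × 5 + 2  ⟹  2 = (3)·318 + (-56)·17
5 = 2 × 2 + 1  ⟹  1 = (-7)·318 + (131)·17
So (131)·17 ≡ 1 (mod 318), i.e. 17^(-1) ≡ 131 (mod 318).
Check: 17 × 131 = 2227 ≡ 1 (mod 318)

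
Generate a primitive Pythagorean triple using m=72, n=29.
(4343, 4176, 6025)

Euclid's formula: a = m² - n², b = 2mn, c = m² + n²
m = 72, n = 29
a = 72² - 29² = 5184 - 841 = 4343
b = 2 × 72 × 29 = 4176
c = 72² + 29² = 5184 + 841 = 6025
Verification: 4343² + 4176² = 18861649 + 17438976 = 36300625 = 6025² ✓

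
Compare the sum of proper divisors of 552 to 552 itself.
abundant

Proper divisors of 552: sum = 1 + 2 + 3 + 4 + 6 + 8 + 12 + 23 + 24 + 46 + 69 + 92 + 138 + 184 + 276 = 888
Since 888 > 552, 552 is abundant.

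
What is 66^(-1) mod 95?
36

gcd(66, 95) = 1, so the inverse exists.
Extended Euclidean algorithm on (95, 66):
95 = 1 × 66 + 29  ⟹  29 = (1)·95 + (-1)·66
66 = 2 × 29 + 8  ⟹  8 = (-2)·95 + (3)·66
29 = 3 × 8 + 5  ⟹  5 = (7)·95 + (-10)·66
8 = 1 × 5 + 3  ⟹  3 = (-9)·95 + (13)·66
5 = 1 × 3 + 2  ⟹  2 = (16)·95 + (-23)·66
3 = 1 × 2 + 1  ⟹  1 = (-25)·95 + (36)·66
So (36)·66 ≡ 1 (mod 95), i.e. 66^(-1) ≡ 36 (mod 95).
Check: 66 × 36 = 2376 ≡ 1 (mod 95)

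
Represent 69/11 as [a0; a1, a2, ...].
[6; 3, 1, 2]

Euclidean algorithm steps:
69 = 6 × 11 + 3
11 = 3 × 3 + 2
3 = 1 × 2 + 1
2 = 2 × 1 + 0
Continued fraction: [6; 3, 1, 2]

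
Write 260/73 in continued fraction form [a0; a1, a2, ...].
[3; 1, 1, 3, 1, 1, 4]

Euclidean algorithm steps:
260 = 3 × 73 + 41
73 = 1 × 41 + 32
41 = 1 × 32 + 9
32 = 3 × 9 + 5
9 = 1 × 5 + 4
5 = 1 × 4 + 1
4 = 4 × 1 + 0
Continued fraction: [3; 1, 1, 3, 1, 1, 4]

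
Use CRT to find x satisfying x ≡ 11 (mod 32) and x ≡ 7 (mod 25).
107

Using Chinese Remainder Theorem:
M = 32 × 25 = 800
M1 = 25, M2 = 32
y1 = 25^(-1) mod 32 = 9
y2 = 32^(-1) mod 25 = 18
x = (11×25×9 + 7×32×18) mod 800 = 107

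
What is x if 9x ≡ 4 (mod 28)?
x ≡ 16 (mod 28)

gcd(9, 28) = 1, which divides 4, so solutions exist.
Find 9^(-1) mod 28 by the extended Euclidean algorithm:
28 = 3 × 9 + 1  ⟹  1 = (1)·28 + (-3)·9
So (-3)·9 ≡ 1 (mod 28), i.e. 9^(-1) ≡ -3 ≡ 25 (mod 28).
x ≡ 25 × 4 = 100 ≡ 16 (mod 28).
Check: 9 × 16 = 144 ≡ 4 (mod 28).
Unique solution: x ≡ 16 (mod 28)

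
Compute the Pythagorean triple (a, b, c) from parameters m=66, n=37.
(2987, 4884, 5725)

Euclid's formula: a = m² - n², b = 2mn, c = m² + n²
m = 66, n = 37
a = 66² - 37² = 4356 - 1369 = 2987
b = 2 × 66 × 37 = 4884
c = 66² + 37² = 4356 + 1369 = 5725
Verification: 2987² + 4884² = 8922169 + 23853456 = 32775625 = 5725² ✓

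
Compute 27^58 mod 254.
25

Repeated squaring. Binary of 58 = 111010.
27^1 ≡ 27 (mod 254); 27^2 ≡ 221 (mod 254); 27^4 ≡ 73 (mod 254); 27^8 ≡ 249 (mod 254); 27^16 ≡ 25 (mod 254); 27^32 ≡ 117 (mod 254)
27^58 = 27^2 × 27^8 × 27^16 × 27^32 ≡ 25 (mod 254)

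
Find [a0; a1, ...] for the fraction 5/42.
[0; 8, 2, 2]

Euclidean algorithm steps:
5 = 0 × 42 + 5
42 = 8 × 5 + 2
5 = 2 × 2 + 1
2 = 2 × 1 + 0
Continued fraction: [0; 8, 2, 2]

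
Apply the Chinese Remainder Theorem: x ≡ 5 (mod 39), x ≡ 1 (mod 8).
161

Using Chinese Remainder Theorem:
M = 39 × 8 = 312
M1 = 8, M2 = 39
y1 = 8^(-1) mod 39 = 5
y2 = 39^(-1) mod 8 = 7
x = (5×8×5 + 1×39×7) mod 312 = 161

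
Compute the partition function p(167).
207890420102

p(n) counts ways to write n as a sum of positive integers (order ignored).
Euler's pentagonal recurrence: p(k) = p(k-1) + p(k-2) - p(k-5) - p(k-7) + p(k-12) + p(k-15) - ... (offsets j(3j∓1)/2, signs ++--, p(0)=1, p(<0)=0).
DP table for k = 0..166: p(0)=1, p(1)=1, p(2)=2, p(3)=3, p(4)=5, p(5)=7, p(6)=11, p(7)=15, p(8)=22, p(9)=30, p(10)=42, p(11)=56, p(12)=77, p(13)=101, p(14)=135, p(15)=176, p(16)=231, p(17)=297, p(18)=385, p(19)=490, p(20)=627, p(21)=792, p(22)=1002, p(23)=1255, p(24)=1575, p(25)=1958, p(26)=2436, p(27)=3010, p(28)=3718, p(29)=4565, p(30)=5604, p(31)=6842, p(32)=8349, p(33)=10143, p(34)=12310, p(35)=14883, p(36)=17977, p(37)=21637, p(38)=26015, p(39)=31185, p(40)=37338, p(41)=44583, p(42)=53174, p(43)=63261, p(44)=75175, p(45)=89134, p(46)=105558, p(47)=124754, p(48)=147273, p(49)=173525, p(50)=204226, p(51)=239943, p(52)=281589, p(53)=329931, p(54)=386155, p(55)=451276, p(56)=526823, p(57)=614154, p(58)=715220, p(59)=831820, p(60)=966467, p(61)=1121505, p(62)=1300156, p(63)=1505499, p(64)=1741630, p(65)=2012558, p(66)=2323520, p(67)=2679689, p(68)=3087735, p(69)=3554345, p(70)=4087968, p(71)=4697205, p(72)=5392783, p(73)=6185689, p(74)=7089500, p(75)=8118264, p(76)=9289091, p(77)=10619863, p(78)=12132164, p(79)=13848650, p(80)=15796476, p(81)=18004327, p(82)=20506255, p(83)=23338469, p(84)=26543660, p(85)=30167357, p(86)=34262962, p(87)=38887673, p(88)=44108109, p(89)=49995925, p(90)=56634173, p(91)=64112359, p(92)=72533807, p(93)=82010177, p(94)=92669720, p(95)=104651419, p(96)=118114304, p(97)=133230930, p(98)=150198136, p(99)=169229875, p(100)=190569292, p(101)=214481126, p(102)=241265379, p(103)=271248950, p(104)=304801365, p(105)=342325709, p(106)=384276336, p(107)=431149389, p(108)=483502844, p(109)=541946240, p(110)=607163746, p(111)=679903203, p(112)=761002156, p(113)=851376628, p(114)=952050665, p(115)=1064144451, p(116)=1188908248, p(117)=1327710076, p(118)=1482074143, p(119)=1653668665, p(120)=1844349560, p(121)=2056148051, p(122)=2291320912, p(123)=2552338241, p(124)=2841940500, p(125)=3163127352, p(126)=3519222692, p(127)=3913864295, p(128)=4351078600, p(129)=4835271870, p(130)=5371315400, p(131)=5964539504, p(132)=6620830889, p(133)=7346629512, p(134)=8149040695, p(135)=9035836076, p(136)=10015581680, p(137)=11097645016, p(138)=12292341831, p(139)=13610949895, p(140)=15065878135, p(141)=16670689208, p(142)=18440293320, p(143)=20390982757, p(144)=22540654445, p(145)=24908858009, p(146)=27517052599, p(147)=30388671978, p(148)=33549419497, p(149)=37027355200, p(150)=40853235313, p(151)=45060624582, p(152)=49686288421, p(153)=54770336324, p(154)=60356673280, p(155)=66493182097, p(156)=73232243759, p(157)=80630964769, p(158)=88751778802, p(159)=97662728555, p(160)=107438159466, p(161)=118159068427, p(162)=129913904637, p(163)=142798995930, p(164)=156919475295, p(165)=172389800255, p(166)=189334822579.
Final step: p(167) = p(166) + p(165) - p(162) - p(160) + p(155) + p(152) - p(145) - p(141) + p(132) + p(127) - p(116) - p(110) + p(97) + p(90) - p(75) - p(67) + p(50) + p(41) - p(22) - p(12)
= 189334822579 + 172389800255 - 129913904637 - 107438159466 + 66493182097 + 49686288421 - 24908858009 - 16670689208 + 6620830889 + 3913864295 - 1188908248 - 607163746 + 133230930 + 56634173 - 8118264 - 2679689 + 204226 + 44583 - 1002 - 77
= 207890420102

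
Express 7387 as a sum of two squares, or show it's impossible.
Not possible

Factorization: 7387 = 83 × 89
By Fermat: n is sum of two squares iff every prime p ≡ 3 (mod 4) appears to even power.
Prime(s) ≡ 3 (mod 4) with odd exponent: [(83, 1)]
Therefore 7387 cannot be expressed as a² + b².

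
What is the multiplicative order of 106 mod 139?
23

139 is prime, so ord(106) divides φ(139) = 138.
Divisors of 138: 1, 2, 3, 6, 23, 46, 69, 138.
Repeated squaring: 106^1 ≡ 106, 106^2 ≡ 116, 106^4 ≡ 112, 106^8 ≡ 34, 106^16 ≡ 44, 106^32 ≡ 129, 106^64 ≡ 100, 106^128 ≡ 131 (mod 139).
Test 106^d mod 139 for each divisor d in increasing order:
106^1 ≡ 106
106^2 ≡ 116
106^3 = 106^2·106^1 ≡ 64
106^6 = 106^4·106^2 ≡ 65
106^23 = 106^16·106^4·106^2·106^1 ≡ 1  ← first divisor giving 1
The order is 23.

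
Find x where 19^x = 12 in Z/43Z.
25

Baby-step giant-step with step n = ⌈√43⌉ = 7.
Baby steps 19^j mod 43 (j:value) for j=0..6: 0:1, 1:19, 2:17, 3:22, 4:31, 5:30, 6:11.
Giant-step multiplier: 19^(-7) ≡ 19^(42-7) = 19^35 ≡ 7 (mod 43).
Giant steps γ_i = 12·7^i mod 43: γ_0=12, γ_1=41, γ_2=29, γ_3=31 (in table at j=4).
x = i·n + j = 3·7 + 4 = 25.
Check: 19^25 ≡ 12 (mod 43).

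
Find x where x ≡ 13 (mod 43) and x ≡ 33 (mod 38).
185

Using Chinese Remainder Theorem:
M = 43 × 38 = 1634
M1 = 38, M2 = 43
y1 = 38^(-1) mod 43 = 17
y2 = 43^(-1) mod 38 = 23
x = (13×38×17 + 33×43×23) mod 1634 = 185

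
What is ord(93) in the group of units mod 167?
83

167 is prime, so ord(93) divides φ(167) = 166.
Divisors of 166: 1, 2, 83, 166.
Repeated squaring: 93^1 ≡ 93, 93^2 ≡ 132, 93^4 ≡ 56, 93^8 ≡ 130, 93^16 ≡ 33, 93^32 ≡ 87, 93^64 ≡ 54, 93^128 ≡ 77 (mod 167).
Test 93^d mod 167 for each divisor d in increasing order:
93^1 ≡ 93
93^2 ≡ 132
93^83 = 93^64·93^16·93^2·93^1 ≡ 1  ← first divisor giving 1
The order is 83.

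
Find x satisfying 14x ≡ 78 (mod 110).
x ≡ 37 (mod 55)

gcd(14, 110) = 2, which divides 78, so solutions exist.
Divide through by 2: 7x ≡ 39 (mod 55).
Find 7^(-1) mod 55 by the extended Euclidean algorithm:
55 = 7 × 7 + 6  ⟹  6 = (1)·55 + (-7)·7
7 = 1 × 6 + 1  ⟹  1 = (-1)·55 + (8)·7
So (8)·7 ≡ 1 (mod 55), i.e. 7^(-1) ≡ 8 (mod 55).
x ≡ 8 × 39 = 312 ≡ 37 (mod 55).
Check: 14 × 37 = 518 ≡ 78 (mod 110).
x ≡ 37 (mod 55), giving 2 solutions mod 110.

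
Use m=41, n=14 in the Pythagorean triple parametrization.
(1485, 1148, 1877)

Euclid's formula: a = m² - n², b = 2mn, c = m² + n²
m = 41, n = 14
a = 41² - 14² = 1681 - 196 = 1485
b = 2 × 41 × 14 = 1148
c = 41² + 14² = 1681 + 196 = 1877
Verification: 1485² + 1148² = 2205225 + 1317904 = 3523129 = 1877² ✓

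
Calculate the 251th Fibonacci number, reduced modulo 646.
1

Matrix identity: Q^n = [[F_(n+1), F_n], [F_n, F_(n-1)]] with Q = [[1,1],[1,0]].
n = 251 = 11111011₂. Square-and-multiply, entries mod 646:
Q^1 = [[1,1],[1,0]]
Q^3 = (Q^1)²·Q = [[3,2],[2,1]]
Q^7 = (Q^3)²·Q = [[21,13],[13,8]]
Q^15 = (Q^7)²·Q = [[341,610],[610,377]]
Q^31 = (Q^15)²·Q = [[643,5],[5,638]]
Q^62 = (Q^31)² = [[34,591],[591,89]]
Q^125 = (Q^62)²·Q = [[0,305],[305,341]]
Q^251 = (Q^125)²·Q = [[0,1],[1,645]]
F_251 mod 646 = Q^251[0][1] = 1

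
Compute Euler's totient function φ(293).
292

293 = 293
φ(n) = n × ∏(1 - 1/p) for each prime p dividing n
φ(293) = 293 × (1 - 1/293) = 292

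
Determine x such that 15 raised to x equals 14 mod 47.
44

Baby-step giant-step with step n = ⌈√47⌉ = 7.
Baby steps 15^j mod 47 (j:value) for j=0..6: 0:1, 1:15, 2:37, 3:38, 4:6, 5:43, 6:34.
Giant-step multiplier: 15^(-7) ≡ 15^(46-7) = 15^39 ≡ 20 (mod 47).
Giant steps γ_i = 14·20^i mod 47: γ_0=14, γ_1=45, γ_2=7, γ_3=46, γ_4=27, γ_5=23, γ_6=37 (in table at j=2).
x = i·n + j = 6·7 + 2 = 44.
Check: 15^44 ≡ 14 (mod 47).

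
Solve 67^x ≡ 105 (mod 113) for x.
44

Baby-step giant-step with step n = ⌈√113⌉ = 11.
Baby steps 67^j mod 113 (j:value) for j=0..10: 0:1, 1:67, 2:82, 3:70, 4:57, 5:90, 6:41, 7:35, 8:85, 9:45, 10:77.
Giant-step multiplier: 67^(-11) ≡ 67^(112-11) = 67^101 ≡ 84 (mod 113).
Giant steps γ_i = 105·84^i mod 113: γ_0=105, γ_1=6, γ_2=52, γ_3=74, γ_4=1 (in table at j=0).
x = i·n + j = 4·11 + 0 = 44.
Check: 67^44 ≡ 105 (mod 113).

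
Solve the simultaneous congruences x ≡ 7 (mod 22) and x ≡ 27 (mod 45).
117

Using Chinese Remainder Theorem:
M = 22 × 45 = 990
M1 = 45, M2 = 22
y1 = 45^(-1) mod 22 = 1
y2 = 22^(-1) mod 45 = 43
x = (7×45×1 + 27×22×43) mod 990 = 117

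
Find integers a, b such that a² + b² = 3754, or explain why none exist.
27² + 55² (a=27, b=55)

Factorization: 3754 = 2 × 1877
By Fermat: n is sum of two squares iff every prime p ≡ 3 (mod 4) appears to even power.
All primes ≡ 3 (mod 4) appear to even power.
Search a = 0, 1, 2, … for 3754 - a² a perfect square: first hit at a = 27: 3754 - 729 = 3025 = 55².
3754 = 27² + 55² = 729 + 3025 ✓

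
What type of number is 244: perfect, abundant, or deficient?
deficient

Proper divisors of 244: sum = 1 + 2 + 4 + 61 + 122 = 190
Since 190 < 244, 244 is deficient.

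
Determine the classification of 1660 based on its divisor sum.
abundant

Proper divisors of 1660: sum = 1 + 2 + 4 + 5 + 10 + 20 + 83 + 166 + 332 + 415 + 830 = 1868
Since 1868 > 1660, 1660 is abundant.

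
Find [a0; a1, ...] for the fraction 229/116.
[1; 1, 37, 1, 2]

Euclidean algorithm steps:
229 = 1 × 116 + 113
116 = 1 × 113 + 3
113 = 37 × 3 + 2
3 = 1 × 2 + 1
2 = 2 × 1 + 0
Continued fraction: [1; 1, 37, 1, 2]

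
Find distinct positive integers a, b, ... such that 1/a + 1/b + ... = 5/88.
1/18 + 1/792

Greedy algorithm:
5/88: ceiling(88/5) = 18, use 1/18
1/792: ceiling(792/1) = 792, use 1/792
Result: 5/88 = 1/18 + 1/792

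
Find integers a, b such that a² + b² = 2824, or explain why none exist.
18² + 50² (a=18, b=50)

Factorization: 2824 = 2^3 × 353
By Fermat: n is sum of two squares iff every prime p ≡ 3 (mod 4) appears to even power.
All primes ≡ 3 (mod 4) appear to even power.
Search a = 0, 1, 2, … for 2824 - a² a perfect square: first hit at a = 18: 2824 - 324 = 2500 = 50².
2824 = 18² + 50² = 324 + 2500 ✓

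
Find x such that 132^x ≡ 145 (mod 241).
236

Baby-step giant-step with step n = ⌈√241⌉ = 16.
Baby steps 132^j mod 241 (j:value) for j=0..15: 0:1, 1:132, 2:72, 3:105, 4:123, 5:89, 6:180, 7:142, 8:187, 9:102, 10:209, 11:114, 12:106, 13:14, 14:161, 15:44.
Giant-step multiplier: 132^(-16) ≡ 132^(240-16) = 132^224 ≡ 231 (mod 241).
Giant steps γ_i = 145·231^i mod 241: γ_0=145, γ_1=237, γ_2=40, γ_3=82, γ_4=144, γ_5=6, γ_6=181, γ_7=118, γ_8=25, γ_9=232, γ_10=90, γ_11=64, γ_12=83, γ_13=134, γ_14=106 (in table at j=12).
x = i·n + j = 14·16 + 12 = 236.
Check: 132^236 ≡ 145 (mod 241).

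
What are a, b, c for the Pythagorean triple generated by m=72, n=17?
(4895, 2448, 5473)

Euclid's formula: a = m² - n², b = 2mn, c = m² + n²
m = 72, n = 17
a = 72² - 17² = 5184 - 289 = 4895
b = 2 × 72 × 17 = 2448
c = 72² + 17² = 5184 + 289 = 5473
Verification: 4895² + 2448² = 23961025 + 5992704 = 29953729 = 5473² ✓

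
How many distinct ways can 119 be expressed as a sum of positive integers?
1653668665

p(n) counts ways to write n as a sum of positive integers (order ignored).
Euler's pentagonal recurrence: p(k) = p(k-1) + p(k-2) - p(k-5) - p(k-7) + p(k-12) + p(k-15) - ... (offsets j(3j∓1)/2, signs ++--, p(0)=1, p(<0)=0).
DP table for k = 0..118: p(0)=1, p(1)=1, p(2)=2, p(3)=3, p(4)=5, p(5)=7, p(6)=11, p(7)=15, p(8)=22, p(9)=30, p(10)=42, p(11)=56, p(12)=77, p(13)=101, p(14)=135, p(15)=176, p(16)=231, p(17)=297, p(18)=385, p(19)=490, p(20)=627, p(21)=792, p(22)=1002, p(23)=1255, p(24)=1575, p(25)=1958, p(26)=2436, p(27)=3010, p(28)=3718, p(29)=4565, p(30)=5604, p(31)=6842, p(32)=8349, p(33)=10143, p(34)=12310, p(35)=14883, p(36)=17977, p(37)=21637, p(38)=26015, p(39)=31185, p(40)=37338, p(41)=44583, p(42)=53174, p(43)=63261, p(44)=75175, p(45)=89134, p(46)=105558, p(47)=124754, p(48)=147273, p(49)=173525, p(50)=204226, p(51)=239943, p(52)=281589, p(53)=329931, p(54)=386155, p(55)=451276, p(56)=526823, p(57)=614154, p(58)=715220, p(59)=831820, p(60)=966467, p(61)=1121505, p(62)=1300156, p(63)=1505499, p(64)=1741630, p(65)=2012558, p(66)=2323520, p(67)=2679689, p(68)=3087735, p(69)=3554345, p(70)=4087968, p(71)=4697205, p(72)=5392783, p(73)=6185689, p(74)=7089500, p(75)=8118264, p(76)=9289091, p(77)=10619863, p(78)=12132164, p(79)=13848650, p(80)=15796476, p(81)=18004327, p(82)=20506255, p(83)=23338469, p(84)=26543660, p(85)=30167357, p(86)=34262962, p(87)=38887673, p(88)=44108109, p(89)=49995925, p(90)=56634173, p(91)=64112359, p(92)=72533807, p(93)=82010177, p(94)=92669720, p(95)=104651419, p(96)=118114304, p(97)=133230930, p(98)=150198136, p(99)=169229875, p(100)=190569292, p(101)=214481126, p(102)=241265379, p(103)=271248950, p(104)=304801365, p(105)=342325709, p(106)=384276336, p(107)=431149389, p(108)=483502844, p(109)=541946240, p(110)=607163746, p(111)=679903203, p(112)=761002156, p(113)=851376628, p(114)=952050665, p(115)=1064144451, p(116)=1188908248, p(117)=1327710076, p(118)=1482074143.
Final step: p(119) = p(118) + p(117) - p(114) - p(112) + p(107) + p(104) - p(97) - p(93) + p(84) + p(79) - p(68) - p(62) + p(49) + p(42) - p(27) - p(19) + p(2)
= 1482074143 + 1327710076 - 952050665 - 761002156 + 431149389 + 304801365 - 133230930 - 82010177 + 26543660 + 13848650 - 3087735 - 1300156 + 173525 + 53174 - 3010 - 490 + 2
= 1653668665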